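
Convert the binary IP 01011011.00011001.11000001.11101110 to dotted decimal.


01011011 = 91
00011001 = 25
11000001 = 193
11101110 = 238
IP: 91.25.193.238


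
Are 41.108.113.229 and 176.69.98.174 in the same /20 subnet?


Mask: 255.255.240.0
41.108.113.229 AND mask = 41.108.112.0
176.69.98.174 AND mask = 176.69.96.0
No, different subnets (41.108.112.0 vs 176.69.96.0)


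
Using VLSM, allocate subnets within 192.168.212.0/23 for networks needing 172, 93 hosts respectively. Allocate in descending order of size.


172 hosts -> /24 (254 usable): 192.168.212.0/24
93 hosts -> /25 (126 usable): 192.168.213.0/25
Allocation: 192.168.212.0/24 (172 hosts, 254 usable); 192.168.213.0/25 (93 hosts, 126 usable)


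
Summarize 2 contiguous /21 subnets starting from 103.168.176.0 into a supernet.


Original prefix: /21
Number of subnets: 2 = 2^1
New prefix = 21 - 1 = 20
Supernet: 103.168.176.0/20


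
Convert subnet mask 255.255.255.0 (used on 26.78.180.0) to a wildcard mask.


Subnet mask: 255.255.255.0
Wildcard = 255.255.255.255 - subnet mask
255 - 255 = 0
255 - 255 = 0
255 - 255 = 0
255 - 0 = 255
Wildcard: 0.0.0.255


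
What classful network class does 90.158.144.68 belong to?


First octet: 90
Binary: 01011010
0xxxxxxx -> Class A (1-126)
Class A, default mask 255.0.0.0 (/8)


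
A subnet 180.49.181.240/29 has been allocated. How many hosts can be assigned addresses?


Host bits = 32 - 29 = 3
Total addresses = 2^3 = 8
Usable = total - 2 (network and broadcast)
Usable hosts: 6


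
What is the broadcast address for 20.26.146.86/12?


Network: 20.16.0.0/12
Host bits = 20
Set all host bits to 1:
Broadcast: 20.31.255.255


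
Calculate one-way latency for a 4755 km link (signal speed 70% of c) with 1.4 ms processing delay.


Speed = 0.7 * 3e5 km/s = 210000 km/s
Propagation delay = 4755 / 210000 = 0.0226 s = 22.6429 ms
Processing delay = 1.4 ms
Total one-way latency = 24.0429 ms


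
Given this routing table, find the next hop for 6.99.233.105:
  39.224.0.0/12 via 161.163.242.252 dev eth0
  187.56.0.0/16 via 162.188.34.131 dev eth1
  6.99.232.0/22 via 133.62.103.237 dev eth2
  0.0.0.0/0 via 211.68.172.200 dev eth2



Longest prefix match for 6.99.233.105:
  /12 39.224.0.0: no
  /16 187.56.0.0: no
  /22 6.99.232.0: MATCH
  /0 0.0.0.0: MATCH
Selected: next-hop 133.62.103.237 via eth2 (matched /22)


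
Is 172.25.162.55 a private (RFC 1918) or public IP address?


RFC 1918 private ranges:
  10.0.0.0/8 (10.0.0.0 - 10.255.255.255)
  172.16.0.0/12 (172.16.0.0 - 172.31.255.255)
  192.168.0.0/16 (192.168.0.0 - 192.168.255.255)
Private (in 172.16.0.0/12)


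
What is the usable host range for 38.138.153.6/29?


Network: 38.138.153.0
Broadcast: 38.138.153.7
First usable = network + 1
Last usable = broadcast - 1
Range: 38.138.153.1 to 38.138.153.6


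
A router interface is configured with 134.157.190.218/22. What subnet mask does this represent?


/22 means 22 network bits, 10 host bits
Binary: 11111111111111111111110000000000
Mask: 255.255.252.0


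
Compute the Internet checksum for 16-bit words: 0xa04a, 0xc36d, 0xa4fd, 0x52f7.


Sum all words (with carry folding):
+ 0xa04a = 0xa04a
+ 0xc36d = 0x63b8
+ 0xa4fd = 0x08b6
+ 0x52f7 = 0x5bad
One's complement: ~0x5bad
Checksum = 0xa452


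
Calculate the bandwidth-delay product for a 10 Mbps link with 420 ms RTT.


BDP = bandwidth * RTT
= 10 Mbps * 420 ms
= 10 * 1e6 * 420 / 1000 bits
= 4200000 bits
= 525000 bytes
= 512.6953 KB
BDP = 4200000 bits (525000 bytes)


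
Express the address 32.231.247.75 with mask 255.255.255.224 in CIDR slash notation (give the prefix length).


Binary: 11111111.11111111.11111111.11100000
Count leading 1s
Prefix: /27


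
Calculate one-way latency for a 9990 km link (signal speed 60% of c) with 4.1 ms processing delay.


Speed = 0.6 * 3e5 km/s = 180000 km/s
Propagation delay = 9990 / 180000 = 0.0555 s = 55.5 ms
Processing delay = 4.1 ms
Total one-way latency = 59.6 ms


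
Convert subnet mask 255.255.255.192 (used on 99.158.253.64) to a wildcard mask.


Subnet mask: 255.255.255.192
Wildcard = 255.255.255.255 - subnet mask
255 - 255 = 0
255 - 255 = 0
255 - 255 = 0
255 - 192 = 63
Wildcard: 0.0.0.63


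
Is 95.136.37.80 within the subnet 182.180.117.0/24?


Subnet network: 182.180.117.0
Test IP AND mask: 95.136.37.0
No, 95.136.37.80 is not in 182.180.117.0/24


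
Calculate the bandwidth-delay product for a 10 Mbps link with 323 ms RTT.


BDP = bandwidth * RTT
= 10 Mbps * 323 ms
= 10 * 1e6 * 323 / 1000 bits
= 3230000 bits
= 403750 bytes
= 394.2871 KB
BDP = 3230000 bits (403750 bytes)


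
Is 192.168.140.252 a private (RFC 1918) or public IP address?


RFC 1918 private ranges:
  10.0.0.0/8 (10.0.0.0 - 10.255.255.255)
  172.16.0.0/12 (172.16.0.0 - 172.31.255.255)
  192.168.0.0/16 (192.168.0.0 - 192.168.255.255)
Private (in 192.168.0.0/16)


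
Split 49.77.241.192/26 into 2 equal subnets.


New prefix = 26 + 1 = 27
Each subnet has 32 addresses
  49.77.241.192/27
  49.77.241.224/27
Subnets: 49.77.241.192/27, 49.77.241.224/27


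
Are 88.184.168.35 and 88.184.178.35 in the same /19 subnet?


Mask: 255.255.224.0
88.184.168.35 AND mask = 88.184.160.0
88.184.178.35 AND mask = 88.184.160.0
Yes, same subnet (88.184.160.0)


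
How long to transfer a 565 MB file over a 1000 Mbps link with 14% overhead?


Effective throughput = 1000 * (1 - 14/100) = 860 Mbps
File size in Mb = 565 * 8 = 4520 Mb
Time = 4520 / 860
Time = 5.2558 seconds


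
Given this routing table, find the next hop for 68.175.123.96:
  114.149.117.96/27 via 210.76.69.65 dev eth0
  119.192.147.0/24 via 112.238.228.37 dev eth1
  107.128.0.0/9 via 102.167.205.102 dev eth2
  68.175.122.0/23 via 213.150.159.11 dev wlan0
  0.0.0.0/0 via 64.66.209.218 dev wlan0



Longest prefix match for 68.175.123.96:
  /27 114.149.117.96: no
  /24 119.192.147.0: no
  /9 107.128.0.0: no
  /23 68.175.122.0: MATCH
  /0 0.0.0.0: MATCH
Selected: next-hop 213.150.159.11 via wlan0 (matched /23)


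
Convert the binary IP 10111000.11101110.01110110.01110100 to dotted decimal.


10111000 = 184
11101110 = 238
01110110 = 118
01110100 = 116
IP: 184.238.118.116


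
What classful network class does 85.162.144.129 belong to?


First octet: 85
Binary: 01010101
0xxxxxxx -> Class A (1-126)
Class A, default mask 255.0.0.0 (/8)


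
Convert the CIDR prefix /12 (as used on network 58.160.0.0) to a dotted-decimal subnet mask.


/12 means 12 network bits, 20 host bits
Binary: 11111111111100000000000000000000
Mask: 255.240.0.0


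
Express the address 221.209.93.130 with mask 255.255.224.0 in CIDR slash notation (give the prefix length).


Binary: 11111111.11111111.11100000.00000000
Count leading 1s
Prefix: /19


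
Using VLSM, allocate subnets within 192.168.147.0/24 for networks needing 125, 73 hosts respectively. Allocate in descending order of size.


125 hosts -> /25 (126 usable): 192.168.147.0/25
73 hosts -> /25 (126 usable): 192.168.147.128/25
Allocation: 192.168.147.0/25 (125 hosts, 126 usable); 192.168.147.128/25 (73 hosts, 126 usable)


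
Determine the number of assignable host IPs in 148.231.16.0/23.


Host bits = 32 - 23 = 9
Total addresses = 2^9 = 512
Usable = total - 2 (network and broadcast)
Usable hosts: 510


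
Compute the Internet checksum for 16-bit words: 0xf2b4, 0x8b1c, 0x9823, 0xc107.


Sum all words (with carry folding):
+ 0xf2b4 = 0xf2b4
+ 0x8b1c = 0x7dd1
+ 0x9823 = 0x15f5
+ 0xc107 = 0xd6fc
One's complement: ~0xd6fc
Checksum = 0x2903


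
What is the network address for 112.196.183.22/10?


IP:   01110000.11000100.10110111.00010110
Mask: 11111111.11000000.00000000.00000000
AND operation:
Net:  01110000.11000000.00000000.00000000
Network: 112.192.0.0/10


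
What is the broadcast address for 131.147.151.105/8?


Network: 131.0.0.0/8
Host bits = 24
Set all host bits to 1:
Broadcast: 131.255.255.255


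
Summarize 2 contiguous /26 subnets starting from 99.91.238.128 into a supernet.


Original prefix: /26
Number of subnets: 2 = 2^1
New prefix = 26 - 1 = 25
Supernet: 99.91.238.128/25


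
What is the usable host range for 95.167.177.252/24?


Network: 95.167.177.0
Broadcast: 95.167.177.255
First usable = network + 1
Last usable = broadcast - 1
Range: 95.167.177.1 to 95.167.177.254


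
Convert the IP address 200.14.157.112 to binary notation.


200 = 11001000
14 = 00001110
157 = 10011101
112 = 01110000
Binary: 11001000.00001110.10011101.01110000


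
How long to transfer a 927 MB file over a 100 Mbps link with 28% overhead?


Effective throughput = 100 * (1 - 28/100) = 72 Mbps
File size in Mb = 927 * 8 = 7416 Mb
Time = 7416 / 72
Time = 103 seconds


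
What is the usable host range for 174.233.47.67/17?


Network: 174.233.0.0
Broadcast: 174.233.127.255
First usable = network + 1
Last usable = broadcast - 1
Range: 174.233.0.1 to 174.233.127.254


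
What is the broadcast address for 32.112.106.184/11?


Network: 32.96.0.0/11
Host bits = 21
Set all host bits to 1:
Broadcast: 32.127.255.255


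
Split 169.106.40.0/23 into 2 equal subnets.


New prefix = 23 + 1 = 24
Each subnet has 256 addresses
  169.106.40.0/24
  169.106.41.0/24
Subnets: 169.106.40.0/24, 169.106.41.0/24


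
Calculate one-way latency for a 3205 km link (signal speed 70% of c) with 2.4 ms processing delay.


Speed = 0.7 * 3e5 km/s = 210000 km/s
Propagation delay = 3205 / 210000 = 0.0153 s = 15.2619 ms
Processing delay = 2.4 ms
Total one-way latency = 17.6619 ms


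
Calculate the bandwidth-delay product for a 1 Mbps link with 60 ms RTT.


BDP = bandwidth * RTT
= 1 Mbps * 60 ms
= 1 * 1e6 * 60 / 1000 bits
= 60000 bits
= 7500 bytes
= 7.3242 KB
BDP = 60000 bits (7500 bytes)


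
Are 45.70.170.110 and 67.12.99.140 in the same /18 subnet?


Mask: 255.255.192.0
45.70.170.110 AND mask = 45.70.128.0
67.12.99.140 AND mask = 67.12.64.0
No, different subnets (45.70.128.0 vs 67.12.64.0)


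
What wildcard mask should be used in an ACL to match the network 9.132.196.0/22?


Subnet mask: 255.255.252.0
Wildcard = 255.255.255.255 - subnet mask
255 - 255 = 0
255 - 255 = 0
255 - 252 = 3
255 - 0 = 255
Wildcard: 0.0.3.255


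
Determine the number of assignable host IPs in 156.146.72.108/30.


Host bits = 32 - 30 = 2
Total addresses = 2^2 = 4
Usable = total - 2 (network and broadcast)
Usable hosts: 2


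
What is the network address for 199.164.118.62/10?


IP:   11000111.10100100.01110110.00111110
Mask: 11111111.11000000.00000000.00000000
AND operation:
Net:  11000111.10000000.00000000.00000000
Network: 199.128.0.0/10


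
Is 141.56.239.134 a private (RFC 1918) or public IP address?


RFC 1918 private ranges:
  10.0.0.0/8 (10.0.0.0 - 10.255.255.255)
  172.16.0.0/12 (172.16.0.0 - 172.31.255.255)
  192.168.0.0/16 (192.168.0.0 - 192.168.255.255)
Public (not in any RFC 1918 range)


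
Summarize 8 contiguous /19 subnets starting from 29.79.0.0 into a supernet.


Original prefix: /19
Number of subnets: 8 = 2^3
New prefix = 19 - 3 = 16
Supernet: 29.79.0.0/16


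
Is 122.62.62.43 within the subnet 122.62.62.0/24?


Subnet network: 122.62.62.0
Test IP AND mask: 122.62.62.0
Yes, 122.62.62.43 is in 122.62.62.0/24


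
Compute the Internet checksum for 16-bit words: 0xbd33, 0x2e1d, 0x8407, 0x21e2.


Sum all words (with carry folding):
+ 0xbd33 = 0xbd33
+ 0x2e1d = 0xeb50
+ 0x8407 = 0x6f58
+ 0x21e2 = 0x913a
One's complement: ~0x913a
Checksum = 0x6ec5


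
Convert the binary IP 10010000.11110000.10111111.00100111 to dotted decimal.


10010000 = 144
11110000 = 240
10111111 = 191
00100111 = 39
IP: 144.240.191.39


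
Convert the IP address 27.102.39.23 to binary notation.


27 = 00011011
102 = 01100110
39 = 00100111
23 = 00010111
Binary: 00011011.01100110.00100111.00010111


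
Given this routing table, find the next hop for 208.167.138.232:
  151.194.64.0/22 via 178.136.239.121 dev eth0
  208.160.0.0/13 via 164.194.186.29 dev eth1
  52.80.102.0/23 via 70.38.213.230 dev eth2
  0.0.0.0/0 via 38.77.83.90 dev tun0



Longest prefix match for 208.167.138.232:
  /22 151.194.64.0: no
  /13 208.160.0.0: MATCH
  /23 52.80.102.0: no
  /0 0.0.0.0: MATCH
Selected: next-hop 164.194.186.29 via eth1 (matched /13)


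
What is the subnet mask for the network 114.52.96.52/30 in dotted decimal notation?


/30 means 30 network bits, 2 host bits
Binary: 11111111111111111111111111111100
Mask: 255.255.255.252


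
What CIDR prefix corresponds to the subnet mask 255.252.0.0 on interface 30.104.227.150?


Binary: 11111111.11111100.00000000.00000000
Count leading 1s
Prefix: /14


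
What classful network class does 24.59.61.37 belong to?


First octet: 24
Binary: 00011000
0xxxxxxx -> Class A (1-126)
Class A, default mask 255.0.0.0 (/8)


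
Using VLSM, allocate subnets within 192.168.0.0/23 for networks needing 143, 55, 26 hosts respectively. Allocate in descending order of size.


143 hosts -> /24 (254 usable): 192.168.0.0/24
55 hosts -> /26 (62 usable): 192.168.1.0/26
26 hosts -> /27 (30 usable): 192.168.1.64/27
Allocation: 192.168.0.0/24 (143 hosts, 254 usable); 192.168.1.0/26 (55 hosts, 62 usable); 192.168.1.64/27 (26 hosts, 30 usable)


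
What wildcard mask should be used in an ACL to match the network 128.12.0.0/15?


Subnet mask: 255.254.0.0
Wildcard = 255.255.255.255 - subnet mask
255 - 255 = 0
255 - 254 = 1
255 - 0 = 255
255 - 0 = 255
Wildcard: 0.1.255.255


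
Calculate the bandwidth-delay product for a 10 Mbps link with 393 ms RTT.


BDP = bandwidth * RTT
= 10 Mbps * 393 ms
= 10 * 1e6 * 393 / 1000 bits
= 3930000 bits
= 491250 bytes
= 479.7363 KB
BDP = 3930000 bits (491250 bytes)


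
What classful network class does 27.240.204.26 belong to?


First octet: 27
Binary: 00011011
0xxxxxxx -> Class A (1-126)
Class A, default mask 255.0.0.0 (/8)


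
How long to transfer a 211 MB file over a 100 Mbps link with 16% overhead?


Effective throughput = 100 * (1 - 16/100) = 84 Mbps
File size in Mb = 211 * 8 = 1688 Mb
Time = 1688 / 84
Time = 20.0952 seconds


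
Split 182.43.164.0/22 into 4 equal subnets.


New prefix = 22 + 2 = 24
Each subnet has 256 addresses
  182.43.164.0/24
  182.43.165.0/24
  182.43.166.0/24
  182.43.167.0/24
Subnets: 182.43.164.0/24, 182.43.165.0/24, 182.43.166.0/24, 182.43.167.0/24


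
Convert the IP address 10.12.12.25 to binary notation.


10 = 00001010
12 = 00001100
12 = 00001100
25 = 00011001
Binary: 00001010.00001100.00001100.00011001


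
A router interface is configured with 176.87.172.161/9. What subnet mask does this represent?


/9 means 9 network bits, 23 host bits
Binary: 11111111100000000000000000000000
Mask: 255.128.0.0


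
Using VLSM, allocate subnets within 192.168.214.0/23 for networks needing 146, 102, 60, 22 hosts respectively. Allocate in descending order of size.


146 hosts -> /24 (254 usable): 192.168.214.0/24
102 hosts -> /25 (126 usable): 192.168.215.0/25
60 hosts -> /26 (62 usable): 192.168.215.128/26
22 hosts -> /27 (30 usable): 192.168.215.192/27
Allocation: 192.168.214.0/24 (146 hosts, 254 usable); 192.168.215.0/25 (102 hosts, 126 usable); 192.168.215.128/26 (60 hosts, 62 usable); 192.168.215.192/27 (22 hosts, 30 usable)


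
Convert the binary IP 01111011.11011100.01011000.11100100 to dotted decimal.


01111011 = 123
11011100 = 220
01011000 = 88
11100100 = 228
IP: 123.220.88.228


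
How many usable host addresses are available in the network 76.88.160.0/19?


Host bits = 32 - 19 = 13
Total addresses = 2^13 = 8192
Usable = total - 2 (network and broadcast)
Usable hosts: 8190


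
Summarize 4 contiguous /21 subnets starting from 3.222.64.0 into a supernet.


Original prefix: /21
Number of subnets: 4 = 2^2
New prefix = 21 - 2 = 19
Supernet: 3.222.64.0/19


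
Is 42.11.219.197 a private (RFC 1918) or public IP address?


RFC 1918 private ranges:
  10.0.0.0/8 (10.0.0.0 - 10.255.255.255)
  172.16.0.0/12 (172.16.0.0 - 172.31.255.255)
  192.168.0.0/16 (192.168.0.0 - 192.168.255.255)
Public (not in any RFC 1918 range)


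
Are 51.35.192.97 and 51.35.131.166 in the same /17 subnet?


Mask: 255.255.128.0
51.35.192.97 AND mask = 51.35.128.0
51.35.131.166 AND mask = 51.35.128.0
Yes, same subnet (51.35.128.0)


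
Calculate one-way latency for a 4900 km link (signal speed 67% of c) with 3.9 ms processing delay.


Speed = 0.67 * 3e5 km/s = 201000 km/s
Propagation delay = 4900 / 201000 = 0.0244 s = 24.3781 ms
Processing delay = 3.9 ms
Total one-way latency = 28.2781 ms


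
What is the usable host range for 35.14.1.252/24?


Network: 35.14.1.0
Broadcast: 35.14.1.255
First usable = network + 1
Last usable = broadcast - 1
Range: 35.14.1.1 to 35.14.1.254


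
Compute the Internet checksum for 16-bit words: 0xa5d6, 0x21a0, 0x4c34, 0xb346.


Sum all words (with carry folding):
+ 0xa5d6 = 0xa5d6
+ 0x21a0 = 0xc776
+ 0x4c34 = 0x13ab
+ 0xb346 = 0xc6f1
One's complement: ~0xc6f1
Checksum = 0x390e


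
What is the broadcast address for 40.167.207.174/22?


Network: 40.167.204.0/22
Host bits = 10
Set all host bits to 1:
Broadcast: 40.167.207.255


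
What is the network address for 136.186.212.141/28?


IP:   10001000.10111010.11010100.10001101
Mask: 11111111.11111111.11111111.11110000
AND operation:
Net:  10001000.10111010.11010100.10000000
Network: 136.186.212.128/28


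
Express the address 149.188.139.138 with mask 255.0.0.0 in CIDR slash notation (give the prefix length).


Binary: 11111111.00000000.00000000.00000000
Count leading 1s
Prefix: /8


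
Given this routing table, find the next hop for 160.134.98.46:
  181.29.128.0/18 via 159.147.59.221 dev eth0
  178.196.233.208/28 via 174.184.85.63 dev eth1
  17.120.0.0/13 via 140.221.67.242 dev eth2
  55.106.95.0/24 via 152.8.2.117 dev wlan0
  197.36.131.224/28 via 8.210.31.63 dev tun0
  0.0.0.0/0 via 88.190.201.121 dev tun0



Longest prefix match for 160.134.98.46:
  /18 181.29.128.0: no
  /28 178.196.233.208: no
  /13 17.120.0.0: no
  /24 55.106.95.0: no
  /28 197.36.131.224: no
  /0 0.0.0.0: MATCH
Selected: next-hop 88.190.201.121 via tun0 (matched /0)


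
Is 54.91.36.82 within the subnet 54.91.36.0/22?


Subnet network: 54.91.36.0
Test IP AND mask: 54.91.36.0
Yes, 54.91.36.82 is in 54.91.36.0/22


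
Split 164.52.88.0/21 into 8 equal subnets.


New prefix = 21 + 3 = 24
Each subnet has 256 addresses
  164.52.88.0/24
  164.52.89.0/24
  164.52.90.0/24
  164.52.91.0/24
  164.52.92.0/24
  164.52.93.0/24
  164.52.94.0/24
  164.52.95.0/24
Subnets: 164.52.88.0/24, 164.52.89.0/24, 164.52.90.0/24, 164.52.91.0/24, 164.52.92.0/24, 164.52.93.0/24, 164.52.94.0/24, 164.52.95.0/24


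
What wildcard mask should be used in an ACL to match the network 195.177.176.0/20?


Subnet mask: 255.255.240.0
Wildcard = 255.255.255.255 - subnet mask
255 - 255 = 0
255 - 255 = 0
255 - 240 = 15
255 - 0 = 255
Wildcard: 0.0.15.255


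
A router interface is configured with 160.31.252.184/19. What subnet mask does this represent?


/19 means 19 network bits, 13 host bits
Binary: 11111111111111111110000000000000
Mask: 255.255.224.0


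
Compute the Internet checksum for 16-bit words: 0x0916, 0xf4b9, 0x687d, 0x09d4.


Sum all words (with carry folding):
+ 0x0916 = 0x0916
+ 0xf4b9 = 0xfdcf
+ 0x687d = 0x664d
+ 0x09d4 = 0x7021
One's complement: ~0x7021
Checksum = 0x8fde


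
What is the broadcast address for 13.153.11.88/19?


Network: 13.153.0.0/19
Host bits = 13
Set all host bits to 1:
Broadcast: 13.153.31.255


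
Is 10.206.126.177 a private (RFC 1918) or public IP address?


RFC 1918 private ranges:
  10.0.0.0/8 (10.0.0.0 - 10.255.255.255)
  172.16.0.0/12 (172.16.0.0 - 172.31.255.255)
  192.168.0.0/16 (192.168.0.0 - 192.168.255.255)
Private (in 10.0.0.0/8)


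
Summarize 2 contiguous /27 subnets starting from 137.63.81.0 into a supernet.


Original prefix: /27
Number of subnets: 2 = 2^1
New prefix = 27 - 1 = 26
Supernet: 137.63.81.0/26


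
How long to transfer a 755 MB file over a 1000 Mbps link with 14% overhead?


Effective throughput = 1000 * (1 - 14/100) = 860 Mbps
File size in Mb = 755 * 8 = 6040 Mb
Time = 6040 / 860
Time = 7.0233 seconds


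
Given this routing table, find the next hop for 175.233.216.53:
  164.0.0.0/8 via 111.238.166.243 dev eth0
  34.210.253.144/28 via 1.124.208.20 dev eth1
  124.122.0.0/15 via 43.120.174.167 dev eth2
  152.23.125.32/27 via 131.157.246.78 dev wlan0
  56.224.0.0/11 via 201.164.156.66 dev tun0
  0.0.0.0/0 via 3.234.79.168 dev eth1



Longest prefix match for 175.233.216.53:
  /8 164.0.0.0: no
  /28 34.210.253.144: no
  /15 124.122.0.0: no
  /27 152.23.125.32: no
  /11 56.224.0.0: no
  /0 0.0.0.0: MATCH
Selected: next-hop 3.234.79.168 via eth1 (matched /0)


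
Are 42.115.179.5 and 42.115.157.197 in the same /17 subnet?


Mask: 255.255.128.0
42.115.179.5 AND mask = 42.115.128.0
42.115.157.197 AND mask = 42.115.128.0
Yes, same subnet (42.115.128.0)


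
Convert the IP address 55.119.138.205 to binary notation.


55 = 00110111
119 = 01110111
138 = 10001010
205 = 11001101
Binary: 00110111.01110111.10001010.11001101


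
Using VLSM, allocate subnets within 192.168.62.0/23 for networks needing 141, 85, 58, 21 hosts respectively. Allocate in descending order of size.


141 hosts -> /24 (254 usable): 192.168.62.0/24
85 hosts -> /25 (126 usable): 192.168.63.0/25
58 hosts -> /26 (62 usable): 192.168.63.128/26
21 hosts -> /27 (30 usable): 192.168.63.192/27
Allocation: 192.168.62.0/24 (141 hosts, 254 usable); 192.168.63.0/25 (85 hosts, 126 usable); 192.168.63.128/26 (58 hosts, 62 usable); 192.168.63.192/27 (21 hosts, 30 usable)


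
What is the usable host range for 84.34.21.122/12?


Network: 84.32.0.0
Broadcast: 84.47.255.255
First usable = network + 1
Last usable = broadcast - 1
Range: 84.32.0.1 to 84.47.255.254


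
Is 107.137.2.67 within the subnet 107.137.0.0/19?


Subnet network: 107.137.0.0
Test IP AND mask: 107.137.0.0
Yes, 107.137.2.67 is in 107.137.0.0/19


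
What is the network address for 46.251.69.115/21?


IP:   00101110.11111011.01000101.01110011
Mask: 11111111.11111111.11111000.00000000
AND operation:
Net:  00101110.11111011.01000000.00000000
Network: 46.251.64.0/21


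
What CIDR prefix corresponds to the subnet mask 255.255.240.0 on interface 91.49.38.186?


Binary: 11111111.11111111.11110000.00000000
Count leading 1s
Prefix: /20


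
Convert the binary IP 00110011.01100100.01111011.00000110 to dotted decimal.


00110011 = 51
01100100 = 100
01111011 = 123
00000110 = 6
IP: 51.100.123.6


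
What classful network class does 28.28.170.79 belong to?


First octet: 28
Binary: 00011100
0xxxxxxx -> Class A (1-126)
Class A, default mask 255.0.0.0 (/8)


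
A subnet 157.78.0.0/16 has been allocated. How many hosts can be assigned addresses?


Host bits = 32 - 16 = 16
Total addresses = 2^16 = 65536
Usable = total - 2 (network and broadcast)
Usable hosts: 65534


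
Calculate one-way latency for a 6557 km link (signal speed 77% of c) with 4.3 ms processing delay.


Speed = 0.77 * 3e5 km/s = 231000 km/s
Propagation delay = 6557 / 231000 = 0.0284 s = 28.3853 ms
Processing delay = 4.3 ms
Total one-way latency = 32.6853 ms


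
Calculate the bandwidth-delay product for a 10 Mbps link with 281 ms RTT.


BDP = bandwidth * RTT
= 10 Mbps * 281 ms
= 10 * 1e6 * 281 / 1000 bits
= 2810000 bits
= 351250 bytes
= 343.0176 KB
BDP = 2810000 bits (351250 bytes)


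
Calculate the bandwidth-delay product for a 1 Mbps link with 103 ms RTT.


BDP = bandwidth * RTT
= 1 Mbps * 103 ms
= 1 * 1e6 * 103 / 1000 bits
= 103000 bits
= 12875 bytes
= 12.5732 KB
BDP = 103000 bits (12875 bytes)


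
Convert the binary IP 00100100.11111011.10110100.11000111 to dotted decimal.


00100100 = 36
11111011 = 251
10110100 = 180
11000111 = 199
IP: 36.251.180.199


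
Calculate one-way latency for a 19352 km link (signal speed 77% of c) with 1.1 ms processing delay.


Speed = 0.77 * 3e5 km/s = 231000 km/s
Propagation delay = 19352 / 231000 = 0.0838 s = 83.7749 ms
Processing delay = 1.1 ms
Total one-way latency = 84.8749 ms


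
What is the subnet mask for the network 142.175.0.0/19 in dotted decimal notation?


/19 means 19 network bits, 13 host bits
Binary: 11111111111111111110000000000000
Mask: 255.255.224.0


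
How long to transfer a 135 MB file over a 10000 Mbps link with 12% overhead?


Effective throughput = 10000 * (1 - 12/100) = 8800 Mbps
File size in Mb = 135 * 8 = 1080 Mb
Time = 1080 / 8800
Time = 0.1227 seconds


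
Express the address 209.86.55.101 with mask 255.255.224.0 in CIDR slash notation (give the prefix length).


Binary: 11111111.11111111.11100000.00000000
Count leading 1s
Prefix: /19


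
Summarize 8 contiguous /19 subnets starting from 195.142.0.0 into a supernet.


Original prefix: /19
Number of subnets: 8 = 2^3
New prefix = 19 - 3 = 16
Supernet: 195.142.0.0/16


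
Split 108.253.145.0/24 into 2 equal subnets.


New prefix = 24 + 1 = 25
Each subnet has 128 addresses
  108.253.145.0/25
  108.253.145.128/25
Subnets: 108.253.145.0/25, 108.253.145.128/25


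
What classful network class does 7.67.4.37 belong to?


First octet: 7
Binary: 00000111
0xxxxxxx -> Class A (1-126)
Class A, default mask 255.0.0.0 (/8)


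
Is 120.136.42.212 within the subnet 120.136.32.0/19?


Subnet network: 120.136.32.0
Test IP AND mask: 120.136.32.0
Yes, 120.136.42.212 is in 120.136.32.0/19


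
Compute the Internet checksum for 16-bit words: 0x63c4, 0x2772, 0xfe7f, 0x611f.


Sum all words (with carry folding):
+ 0x63c4 = 0x63c4
+ 0x2772 = 0x8b36
+ 0xfe7f = 0x89b6
+ 0x611f = 0xead5
One's complement: ~0xead5
Checksum = 0x152a


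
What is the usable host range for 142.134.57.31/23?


Network: 142.134.56.0
Broadcast: 142.134.57.255
First usable = network + 1
Last usable = broadcast - 1
Range: 142.134.56.1 to 142.134.57.254


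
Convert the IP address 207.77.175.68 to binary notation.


207 = 11001111
77 = 01001101
175 = 10101111
68 = 01000100
Binary: 11001111.01001101.10101111.01000100


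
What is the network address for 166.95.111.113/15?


IP:   10100110.01011111.01101111.01110001
Mask: 11111111.11111110.00000000.00000000
AND operation:
Net:  10100110.01011110.00000000.00000000
Network: 166.94.0.0/15


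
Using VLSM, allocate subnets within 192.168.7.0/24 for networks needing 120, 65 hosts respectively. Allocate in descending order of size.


120 hosts -> /25 (126 usable): 192.168.7.0/25
65 hosts -> /25 (126 usable): 192.168.7.128/25
Allocation: 192.168.7.0/25 (120 hosts, 126 usable); 192.168.7.128/25 (65 hosts, 126 usable)


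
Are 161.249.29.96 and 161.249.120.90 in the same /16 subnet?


Mask: 255.255.0.0
161.249.29.96 AND mask = 161.249.0.0
161.249.120.90 AND mask = 161.249.0.0
Yes, same subnet (161.249.0.0)


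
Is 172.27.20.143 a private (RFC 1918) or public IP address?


RFC 1918 private ranges:
  10.0.0.0/8 (10.0.0.0 - 10.255.255.255)
  172.16.0.0/12 (172.16.0.0 - 172.31.255.255)
  192.168.0.0/16 (192.168.0.0 - 192.168.255.255)
Private (in 172.16.0.0/12)


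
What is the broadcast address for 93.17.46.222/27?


Network: 93.17.46.192/27
Host bits = 5
Set all host bits to 1:
Broadcast: 93.17.46.223


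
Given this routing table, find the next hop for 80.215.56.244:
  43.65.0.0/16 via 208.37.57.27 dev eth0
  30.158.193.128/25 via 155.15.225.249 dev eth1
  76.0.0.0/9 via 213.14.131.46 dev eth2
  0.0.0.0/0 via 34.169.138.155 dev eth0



Longest prefix match for 80.215.56.244:
  /16 43.65.0.0: no
  /25 30.158.193.128: no
  /9 76.0.0.0: no
  /0 0.0.0.0: MATCH
Selected: next-hop 34.169.138.155 via eth0 (matched /0)


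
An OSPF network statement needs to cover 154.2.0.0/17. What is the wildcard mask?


Subnet mask: 255.255.128.0
Wildcard = 255.255.255.255 - subnet mask
255 - 255 = 0
255 - 255 = 0
255 - 128 = 127
255 - 0 = 255
Wildcard: 0.0.127.255


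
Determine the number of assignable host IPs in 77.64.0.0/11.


Host bits = 32 - 11 = 21
Total addresses = 2^21 = 2097152
Usable = total - 2 (network and broadcast)
Usable hosts: 2097150


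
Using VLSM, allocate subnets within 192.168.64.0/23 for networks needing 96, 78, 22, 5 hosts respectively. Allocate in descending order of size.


96 hosts -> /25 (126 usable): 192.168.64.0/25
78 hosts -> /25 (126 usable): 192.168.64.128/25
22 hosts -> /27 (30 usable): 192.168.65.0/27
5 hosts -> /29 (6 usable): 192.168.65.32/29
Allocation: 192.168.64.0/25 (96 hosts, 126 usable); 192.168.64.128/25 (78 hosts, 126 usable); 192.168.65.0/27 (22 hosts, 30 usable); 192.168.65.32/29 (5 hosts, 6 usable)


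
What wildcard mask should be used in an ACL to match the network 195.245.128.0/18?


Subnet mask: 255.255.192.0
Wildcard = 255.255.255.255 - subnet mask
255 - 255 = 0
255 - 255 = 0
255 - 192 = 63
255 - 0 = 255
Wildcard: 0.0.63.255


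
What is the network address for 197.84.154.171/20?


IP:   11000101.01010100.10011010.10101011
Mask: 11111111.11111111.11110000.00000000
AND operation:
Net:  11000101.01010100.10010000.00000000
Network: 197.84.144.0/20


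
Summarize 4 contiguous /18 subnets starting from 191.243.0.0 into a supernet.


Original prefix: /18
Number of subnets: 4 = 2^2
New prefix = 18 - 2 = 16
Supernet: 191.243.0.0/16


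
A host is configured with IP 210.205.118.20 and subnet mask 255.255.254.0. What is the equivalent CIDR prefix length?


Binary: 11111111.11111111.11111110.00000000
Count leading 1s
Prefix: /23


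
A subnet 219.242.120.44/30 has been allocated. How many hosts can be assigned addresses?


Host bits = 32 - 30 = 2
Total addresses = 2^2 = 4
Usable = total - 2 (network and broadcast)
Usable hosts: 2


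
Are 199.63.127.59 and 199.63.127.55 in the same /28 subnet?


Mask: 255.255.255.240
199.63.127.59 AND mask = 199.63.127.48
199.63.127.55 AND mask = 199.63.127.48
Yes, same subnet (199.63.127.48)


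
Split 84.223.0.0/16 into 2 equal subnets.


New prefix = 16 + 1 = 17
Each subnet has 32768 addresses
  84.223.0.0/17
  84.223.128.0/17
Subnets: 84.223.0.0/17, 84.223.128.0/17


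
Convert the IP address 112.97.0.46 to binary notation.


112 = 01110000
97 = 01100001
0 = 00000000
46 = 00101110
Binary: 01110000.01100001.00000000.00101110


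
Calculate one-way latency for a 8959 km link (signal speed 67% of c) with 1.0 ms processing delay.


Speed = 0.67 * 3e5 km/s = 201000 km/s
Propagation delay = 8959 / 201000 = 0.0446 s = 44.5721 ms
Processing delay = 1.0 ms
Total one-way latency = 45.5721 ms


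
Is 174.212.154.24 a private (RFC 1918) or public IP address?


RFC 1918 private ranges:
  10.0.0.0/8 (10.0.0.0 - 10.255.255.255)
  172.16.0.0/12 (172.16.0.0 - 172.31.255.255)
  192.168.0.0/16 (192.168.0.0 - 192.168.255.255)
Public (not in any RFC 1918 range)


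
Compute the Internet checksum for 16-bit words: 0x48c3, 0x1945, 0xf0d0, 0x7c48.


Sum all words (with carry folding):
+ 0x48c3 = 0x48c3
+ 0x1945 = 0x6208
+ 0xf0d0 = 0x52d9
+ 0x7c48 = 0xcf21
One's complement: ~0xcf21
Checksum = 0x30de


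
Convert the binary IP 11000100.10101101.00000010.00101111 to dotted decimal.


11000100 = 196
10101101 = 173
00000010 = 2
00101111 = 47
IP: 196.173.2.47


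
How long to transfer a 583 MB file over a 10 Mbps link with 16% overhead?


Effective throughput = 10 * (1 - 16/100) = 8.4 Mbps
File size in Mb = 583 * 8 = 4664 Mb
Time = 4664 / 8.4
Time = 555.2381 seconds


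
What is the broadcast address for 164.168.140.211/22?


Network: 164.168.140.0/22
Host bits = 10
Set all host bits to 1:
Broadcast: 164.168.143.255


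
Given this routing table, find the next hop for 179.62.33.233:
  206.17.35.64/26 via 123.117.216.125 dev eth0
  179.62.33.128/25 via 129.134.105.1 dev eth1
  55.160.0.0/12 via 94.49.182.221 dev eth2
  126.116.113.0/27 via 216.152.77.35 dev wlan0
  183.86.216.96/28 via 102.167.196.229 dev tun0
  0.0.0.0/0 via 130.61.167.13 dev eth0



Longest prefix match for 179.62.33.233:
  /26 206.17.35.64: no
  /25 179.62.33.128: MATCH
  /12 55.160.0.0: no
  /27 126.116.113.0: no
  /28 183.86.216.96: no
  /0 0.0.0.0: MATCH
Selected: next-hop 129.134.105.1 via eth1 (matched /25)


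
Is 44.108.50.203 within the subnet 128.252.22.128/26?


Subnet network: 128.252.22.128
Test IP AND mask: 44.108.50.192
No, 44.108.50.203 is not in 128.252.22.128/26


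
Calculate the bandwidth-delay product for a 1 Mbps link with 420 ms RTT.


BDP = bandwidth * RTT
= 1 Mbps * 420 ms
= 1 * 1e6 * 420 / 1000 bits
= 420000 bits
= 52500 bytes
= 51.2695 KB
BDP = 420000 bits (52500 bytes)


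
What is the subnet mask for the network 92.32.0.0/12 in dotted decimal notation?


/12 means 12 network bits, 20 host bits
Binary: 11111111111100000000000000000000
Mask: 255.240.0.0


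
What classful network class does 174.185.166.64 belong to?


First octet: 174
Binary: 10101110
10xxxxxx -> Class B (128-191)
Class B, default mask 255.255.0.0 (/16)


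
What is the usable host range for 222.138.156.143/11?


Network: 222.128.0.0
Broadcast: 222.159.255.255
First usable = network + 1
Last usable = broadcast - 1
Range: 222.128.0.1 to 222.159.255.254


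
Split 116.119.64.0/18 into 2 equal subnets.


New prefix = 18 + 1 = 19
Each subnet has 8192 addresses
  116.119.64.0/19
  116.119.96.0/19
Subnets: 116.119.64.0/19, 116.119.96.0/19


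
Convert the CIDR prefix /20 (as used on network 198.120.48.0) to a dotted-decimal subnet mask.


/20 means 20 network bits, 12 host bits
Binary: 11111111111111111111000000000000
Mask: 255.255.240.0


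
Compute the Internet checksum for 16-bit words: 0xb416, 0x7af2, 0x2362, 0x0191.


Sum all words (with carry folding):
+ 0xb416 = 0xb416
+ 0x7af2 = 0x2f09
+ 0x2362 = 0x526b
+ 0x0191 = 0x53fc
One's complement: ~0x53fc
Checksum = 0xac03


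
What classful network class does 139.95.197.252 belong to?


First octet: 139
Binary: 10001011
10xxxxxx -> Class B (128-191)
Class B, default mask 255.255.0.0 (/16)


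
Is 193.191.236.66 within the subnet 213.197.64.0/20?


Subnet network: 213.197.64.0
Test IP AND mask: 193.191.224.0
No, 193.191.236.66 is not in 213.197.64.0/20


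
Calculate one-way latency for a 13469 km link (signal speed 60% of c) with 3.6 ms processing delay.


Speed = 0.6 * 3e5 km/s = 180000 km/s
Propagation delay = 13469 / 180000 = 0.0748 s = 74.8278 ms
Processing delay = 3.6 ms
Total one-way latency = 78.4278 ms


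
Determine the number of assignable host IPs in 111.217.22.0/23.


Host bits = 32 - 23 = 9
Total addresses = 2^9 = 512
Usable = total - 2 (network and broadcast)
Usable hosts: 510


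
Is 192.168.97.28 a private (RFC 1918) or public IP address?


RFC 1918 private ranges:
  10.0.0.0/8 (10.0.0.0 - 10.255.255.255)
  172.16.0.0/12 (172.16.0.0 - 172.31.255.255)
  192.168.0.0/16 (192.168.0.0 - 192.168.255.255)
Private (in 192.168.0.0/16)


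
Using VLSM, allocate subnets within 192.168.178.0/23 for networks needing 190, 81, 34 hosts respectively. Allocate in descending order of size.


190 hosts -> /24 (254 usable): 192.168.178.0/24
81 hosts -> /25 (126 usable): 192.168.179.0/25
34 hosts -> /26 (62 usable): 192.168.179.128/26
Allocation: 192.168.178.0/24 (190 hosts, 254 usable); 192.168.179.0/25 (81 hosts, 126 usable); 192.168.179.128/26 (34 hosts, 62 usable)


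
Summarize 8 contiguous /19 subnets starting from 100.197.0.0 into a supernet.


Original prefix: /19
Number of subnets: 8 = 2^3
New prefix = 19 - 3 = 16
Supernet: 100.197.0.0/16


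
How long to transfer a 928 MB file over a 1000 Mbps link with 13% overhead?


Effective throughput = 1000 * (1 - 13/100) = 870 Mbps
File size in Mb = 928 * 8 = 7424 Mb
Time = 7424 / 870
Time = 8.5333 seconds


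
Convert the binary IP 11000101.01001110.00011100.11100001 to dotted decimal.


11000101 = 197
01001110 = 78
00011100 = 28
11100001 = 225
IP: 197.78.28.225


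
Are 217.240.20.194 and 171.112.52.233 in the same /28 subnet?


Mask: 255.255.255.240
217.240.20.194 AND mask = 217.240.20.192
171.112.52.233 AND mask = 171.112.52.224
No, different subnets (217.240.20.192 vs 171.112.52.224)


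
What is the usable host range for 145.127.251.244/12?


Network: 145.112.0.0
Broadcast: 145.127.255.255
First usable = network + 1
Last usable = broadcast - 1
Range: 145.112.0.1 to 145.127.255.254


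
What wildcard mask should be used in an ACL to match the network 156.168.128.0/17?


Subnet mask: 255.255.128.0
Wildcard = 255.255.255.255 - subnet mask
255 - 255 = 0
255 - 255 = 0
255 - 128 = 127
255 - 0 = 255
Wildcard: 0.0.127.255


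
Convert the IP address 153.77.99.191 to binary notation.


153 = 10011001
77 = 01001101
99 = 01100011
191 = 10111111
Binary: 10011001.01001101.01100011.10111111


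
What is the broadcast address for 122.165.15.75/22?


Network: 122.165.12.0/22
Host bits = 10
Set all host bits to 1:
Broadcast: 122.165.15.255


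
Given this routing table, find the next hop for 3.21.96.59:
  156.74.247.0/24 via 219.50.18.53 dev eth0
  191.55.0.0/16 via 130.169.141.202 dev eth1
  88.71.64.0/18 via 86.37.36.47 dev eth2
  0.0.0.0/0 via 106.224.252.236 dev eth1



Longest prefix match for 3.21.96.59:
  /24 156.74.247.0: no
  /16 191.55.0.0: no
  /18 88.71.64.0: no
  /0 0.0.0.0: MATCH
Selected: next-hop 106.224.252.236 via eth1 (matched /0)


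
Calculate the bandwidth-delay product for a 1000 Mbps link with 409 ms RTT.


BDP = bandwidth * RTT
= 1000 Mbps * 409 ms
= 1000 * 1e6 * 409 / 1000 bits
= 409000000 bits
= 51125000 bytes
= 49926.7578 KB
BDP = 409000000 bits (51125000 bytes)


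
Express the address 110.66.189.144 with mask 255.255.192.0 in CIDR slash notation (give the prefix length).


Binary: 11111111.11111111.11000000.00000000
Count leading 1s
Prefix: /18


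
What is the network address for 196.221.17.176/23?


IP:   11000100.11011101.00010001.10110000
Mask: 11111111.11111111.11111110.00000000
AND operation:
Net:  11000100.11011101.00010000.00000000
Network: 196.221.16.0/23


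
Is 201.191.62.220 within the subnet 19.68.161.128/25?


Subnet network: 19.68.161.128
Test IP AND mask: 201.191.62.128
No, 201.191.62.220 is not in 19.68.161.128/25


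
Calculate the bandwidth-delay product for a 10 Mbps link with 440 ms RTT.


BDP = bandwidth * RTT
= 10 Mbps * 440 ms
= 10 * 1e6 * 440 / 1000 bits
= 4400000 bits
= 550000 bytes
= 537.1094 KB
BDP = 4400000 bits (550000 bytes)


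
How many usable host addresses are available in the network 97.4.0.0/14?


Host bits = 32 - 14 = 18
Total addresses = 2^18 = 262144
Usable = total - 2 (network and broadcast)
Usable hosts: 262142


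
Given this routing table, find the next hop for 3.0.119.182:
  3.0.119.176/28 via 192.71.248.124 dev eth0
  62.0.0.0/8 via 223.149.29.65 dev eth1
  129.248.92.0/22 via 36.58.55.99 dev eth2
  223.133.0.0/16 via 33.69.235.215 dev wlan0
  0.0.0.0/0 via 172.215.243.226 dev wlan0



Longest prefix match for 3.0.119.182:
  /28 3.0.119.176: MATCH
  /8 62.0.0.0: no
  /22 129.248.92.0: no
  /16 223.133.0.0: no
  /0 0.0.0.0: MATCH
Selected: next-hop 192.71.248.124 via eth0 (matched /28)


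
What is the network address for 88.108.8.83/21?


IP:   01011000.01101100.00001000.01010011
Mask: 11111111.11111111.11111000.00000000
AND operation:
Net:  01011000.01101100.00001000.00000000
Network: 88.108.8.0/21


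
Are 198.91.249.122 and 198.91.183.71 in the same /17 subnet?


Mask: 255.255.128.0
198.91.249.122 AND mask = 198.91.128.0
198.91.183.71 AND mask = 198.91.128.0
Yes, same subnet (198.91.128.0)


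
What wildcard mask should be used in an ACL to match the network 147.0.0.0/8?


Subnet mask: 255.0.0.0
Wildcard = 255.255.255.255 - subnet mask
255 - 255 = 0
255 - 0 = 255
255 - 0 = 255
255 - 0 = 255
Wildcard: 0.255.255.255


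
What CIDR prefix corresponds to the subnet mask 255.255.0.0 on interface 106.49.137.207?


Binary: 11111111.11111111.00000000.00000000
Count leading 1s
Prefix: /16
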